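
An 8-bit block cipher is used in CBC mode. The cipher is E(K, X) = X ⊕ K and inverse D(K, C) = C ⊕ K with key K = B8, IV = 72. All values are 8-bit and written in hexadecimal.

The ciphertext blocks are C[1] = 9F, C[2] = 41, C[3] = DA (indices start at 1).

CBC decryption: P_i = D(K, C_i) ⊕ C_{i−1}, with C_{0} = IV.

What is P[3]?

P[3] = 23

P[3]: D(K, DA) = 62; 62 ⊕ 41 = 23.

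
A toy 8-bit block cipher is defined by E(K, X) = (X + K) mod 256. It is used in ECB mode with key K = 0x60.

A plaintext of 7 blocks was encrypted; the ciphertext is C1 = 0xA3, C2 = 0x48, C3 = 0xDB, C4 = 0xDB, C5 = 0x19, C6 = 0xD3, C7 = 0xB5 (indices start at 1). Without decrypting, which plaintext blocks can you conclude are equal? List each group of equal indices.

P3 = P4

ECB encrypts each block independently with the same key, so equal ciphertext blocks imply equal plaintext blocks.
C3 = C4 = 0xDB, so P3 = P4.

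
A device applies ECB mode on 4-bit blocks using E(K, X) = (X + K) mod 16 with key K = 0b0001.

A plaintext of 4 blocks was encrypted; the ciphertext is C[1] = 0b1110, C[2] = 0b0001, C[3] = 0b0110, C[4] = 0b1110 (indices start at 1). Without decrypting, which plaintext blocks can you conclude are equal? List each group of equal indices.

P[1] = P[4]

ECB encrypts each block independently with the same key, so equal ciphertext blocks imply equal plaintext blocks.
C[1] = C[4] = 0b1110, so P[1] = P[4].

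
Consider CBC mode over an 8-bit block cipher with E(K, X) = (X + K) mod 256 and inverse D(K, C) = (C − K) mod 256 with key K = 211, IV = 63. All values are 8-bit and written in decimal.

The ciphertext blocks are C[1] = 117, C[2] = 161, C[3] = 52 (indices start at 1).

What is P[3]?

P[3] = 192

CBC decryption: P_i = D(K, C_i) ⊕ C_{i−1}, with C_{0} = IV.
P[3]: D(K, 52) = 97; 97 ⊕ 161 = 192.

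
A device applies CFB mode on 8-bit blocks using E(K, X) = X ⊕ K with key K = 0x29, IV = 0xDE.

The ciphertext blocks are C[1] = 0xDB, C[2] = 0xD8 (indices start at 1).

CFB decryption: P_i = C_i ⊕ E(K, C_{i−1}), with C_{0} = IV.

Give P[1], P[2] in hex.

P[1] = 0x2C, P[2] = 0x2A

P[1]: E(K, 0xDE) = 0xF7; 0xDB ⊕ 0xF7 = 0x2C.
P[2]: E(K, 0xDB) = 0xF2; 0xD8 ⊕ 0xF2 = 0x2A.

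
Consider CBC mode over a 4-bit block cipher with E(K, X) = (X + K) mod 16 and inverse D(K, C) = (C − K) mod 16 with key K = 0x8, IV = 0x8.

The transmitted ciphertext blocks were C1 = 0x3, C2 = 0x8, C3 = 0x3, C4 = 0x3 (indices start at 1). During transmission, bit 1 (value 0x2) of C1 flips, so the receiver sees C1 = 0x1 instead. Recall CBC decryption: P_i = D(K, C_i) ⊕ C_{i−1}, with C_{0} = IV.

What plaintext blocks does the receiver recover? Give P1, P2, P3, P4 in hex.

Only C1 changed, to 0x1. In CBC, a change in C_i garbles P_i and flips the same bit in P_{i+1}. Decrypting the received ciphertext:
P1: D(K, 0x1) = 0x9; 0x9 ⊕ 0x8 = 0x1.
P2: D(K, 0x8) = 0x0; 0x0 ⊕ 0x1 = 0x1.
P3: D(K, 0x3) = 0xB; 0xB ⊕ 0x8 = 0x3.
P4: D(K, 0x3) = 0xB; 0xB ⊕ 0x3 = 0x8.
Blocks that differ from the original plaintext: P1, P2.

P1 = 0x1, P2 = 0x1, P3 = 0x3, P4 = 0x8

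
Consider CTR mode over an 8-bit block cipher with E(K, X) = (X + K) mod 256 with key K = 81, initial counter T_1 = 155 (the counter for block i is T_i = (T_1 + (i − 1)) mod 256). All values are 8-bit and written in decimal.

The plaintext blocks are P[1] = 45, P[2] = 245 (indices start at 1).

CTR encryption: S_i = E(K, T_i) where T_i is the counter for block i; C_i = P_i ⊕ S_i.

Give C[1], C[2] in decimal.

C[1] = 193, C[2] = 24

C[1]: T = 155, S = E(K, T) = 236; 45 ⊕ 236 = 193.
C[2]: T = 156, S = E(K, T) = 237; 245 ⊕ 237 = 24.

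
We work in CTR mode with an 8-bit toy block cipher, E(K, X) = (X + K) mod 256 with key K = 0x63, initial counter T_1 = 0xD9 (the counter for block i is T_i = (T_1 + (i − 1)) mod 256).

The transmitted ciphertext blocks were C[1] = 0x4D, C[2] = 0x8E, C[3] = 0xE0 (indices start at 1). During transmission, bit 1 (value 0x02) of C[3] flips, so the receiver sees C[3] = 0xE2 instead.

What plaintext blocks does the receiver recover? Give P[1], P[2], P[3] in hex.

CTR decryption: S_i = E(K, T_i) where T_i is the counter for block i; P_i = C_i ⊕ S_i.
Only C[3] changed, to 0xE2. In CTR, a change in C_i flips the same bit in P_i only; the keystream is unaffected. Decrypting the received ciphertext:
P[1]: T = 0xD9, S = E(K, T) = 0x3C; 0x4D ⊕ 0x3C = 0x71.
P[2]: T = 0xDA, S = E(K, T) = 0x3D; 0x8E ⊕ 0x3D = 0xB3.
P[3]: T = 0xDB, S = E(K, T) = 0x3E; 0xE2 ⊕ 0x3E = 0xDC.
Blocks that differ from the original plaintext: P[3].

P[1] = 0x71, P[2] = 0xB3, P[3] = 0xDC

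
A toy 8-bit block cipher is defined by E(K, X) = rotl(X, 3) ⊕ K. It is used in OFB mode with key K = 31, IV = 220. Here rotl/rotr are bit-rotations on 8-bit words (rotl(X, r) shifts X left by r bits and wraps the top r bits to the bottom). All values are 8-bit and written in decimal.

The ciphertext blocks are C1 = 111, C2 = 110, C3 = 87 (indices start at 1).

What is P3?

OFB decryption: S_i = E(K, S_{i−1}) with S_{0} = IV; P_i = C_i ⊕ S_i.
P1: S = E(K, 220) = 249; 111 ⊕ 249 = 150.
P2: S = E(K, 249) = 208; 110 ⊕ 208 = 190.
P3: S = E(K, 208) = 153; 87 ⊕ 153 = 206.

P3 = 206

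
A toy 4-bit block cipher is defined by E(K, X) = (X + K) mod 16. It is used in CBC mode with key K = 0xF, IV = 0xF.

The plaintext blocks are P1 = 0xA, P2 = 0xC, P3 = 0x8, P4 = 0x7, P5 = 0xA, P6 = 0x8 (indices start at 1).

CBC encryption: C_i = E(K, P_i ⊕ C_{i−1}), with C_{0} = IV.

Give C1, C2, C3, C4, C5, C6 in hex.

C1: P1 ⊕ 0xF = 0x5; E(K, 0x5) = 0x4.
C2: P2 ⊕ 0x4 = 0x8; E(K, 0x8) = 0x7.
C3: P3 ⊕ 0x7 = 0xF; E(K, 0xF) = 0xE.
C4: P4 ⊕ 0xE = 0x9; E(K, 0x9) = 0x8.
C5: P5 ⊕ 0x8 = 0x2; E(K, 0x2) = 0x1.
C6: P6 ⊕ 0x1 = 0x9; E(K, 0x9) = 0x8.

C1 = 0x4, C2 = 0x7, C3 = 0xE, C4 = 0x8, C5 = 0x1, C6 = 0x8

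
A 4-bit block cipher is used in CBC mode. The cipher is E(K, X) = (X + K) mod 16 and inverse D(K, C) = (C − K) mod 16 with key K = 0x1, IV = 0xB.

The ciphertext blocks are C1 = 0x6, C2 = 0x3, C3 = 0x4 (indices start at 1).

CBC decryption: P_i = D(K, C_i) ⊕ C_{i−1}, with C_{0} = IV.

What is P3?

P3 = 0x0

P3: D(K, 0x4) = 0x3; 0x3 ⊕ 0x3 = 0x0.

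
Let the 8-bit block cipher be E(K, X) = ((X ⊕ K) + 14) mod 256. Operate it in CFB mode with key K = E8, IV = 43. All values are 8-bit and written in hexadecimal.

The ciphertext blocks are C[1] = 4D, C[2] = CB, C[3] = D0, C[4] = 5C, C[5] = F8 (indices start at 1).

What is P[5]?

CFB decryption: P_i = C_i ⊕ E(K, C_{i−1}), with C_{0} = IV.
P[5]: E(K, 5C) = C8; F8 ⊕ C8 = 30.

P[5] = 30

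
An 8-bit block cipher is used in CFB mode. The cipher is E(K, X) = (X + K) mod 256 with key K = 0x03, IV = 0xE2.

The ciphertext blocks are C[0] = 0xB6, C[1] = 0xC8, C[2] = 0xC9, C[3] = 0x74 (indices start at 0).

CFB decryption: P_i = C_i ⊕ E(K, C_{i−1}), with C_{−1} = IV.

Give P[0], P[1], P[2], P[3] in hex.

P[0]: E(K, 0xE2) = 0xE5; 0xB6 ⊕ 0xE5 = 0x53.
P[1]: E(K, 0xB6) = 0xB9; 0xC8 ⊕ 0xB9 = 0x71.
P[2]: E(K, 0xC8) = 0xCB; 0xC9 ⊕ 0xCB = 0x02.
P[3]: E(K, 0xC9) = 0xCC; 0x74 ⊕ 0xCC = 0xB8.

P[0] = 0x53, P[1] = 0x71, P[2] = 0x02, P[3] = 0xB8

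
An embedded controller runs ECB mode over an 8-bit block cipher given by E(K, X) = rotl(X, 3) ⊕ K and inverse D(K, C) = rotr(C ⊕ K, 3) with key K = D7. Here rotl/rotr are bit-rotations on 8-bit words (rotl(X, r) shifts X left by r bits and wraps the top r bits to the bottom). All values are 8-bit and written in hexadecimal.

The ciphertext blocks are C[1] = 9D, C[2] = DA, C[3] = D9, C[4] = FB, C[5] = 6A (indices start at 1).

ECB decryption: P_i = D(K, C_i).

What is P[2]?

P[2] = A1

P[2]: D(K, DA) = A1.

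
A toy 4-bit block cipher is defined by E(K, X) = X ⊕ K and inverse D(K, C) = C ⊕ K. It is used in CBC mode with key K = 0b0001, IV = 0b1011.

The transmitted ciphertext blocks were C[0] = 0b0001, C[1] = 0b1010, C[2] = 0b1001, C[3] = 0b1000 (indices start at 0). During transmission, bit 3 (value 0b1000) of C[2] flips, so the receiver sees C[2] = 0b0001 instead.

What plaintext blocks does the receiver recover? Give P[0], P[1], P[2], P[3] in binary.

CBC decryption: P_i = D(K, C_i) ⊕ C_{i−1}, with C_{−1} = IV.
Only C[2] changed, to 0b0001. In CBC, a change in C_i garbles P_i and flips the same bit in P_{i+1}. Decrypting the received ciphertext:
P[0]: D(K, 0b0001) = 0b0000; 0b0000 ⊕ 0b1011 = 0b1011.
P[1]: D(K, 0b1010) = 0b1011; 0b1011 ⊕ 0b0001 = 0b1010.
P[2]: D(K, 0b0001) = 0b0000; 0b0000 ⊕ 0b1010 = 0b1010.
P[3]: D(K, 0b1000) = 0b1001; 0b1001 ⊕ 0b0001 = 0b1000.
Blocks that differ from the original plaintext: P[2], P[3].

P[0] = 0b1011, P[1] = 0b1010, P[2] = 0b1010, P[3] = 0b1000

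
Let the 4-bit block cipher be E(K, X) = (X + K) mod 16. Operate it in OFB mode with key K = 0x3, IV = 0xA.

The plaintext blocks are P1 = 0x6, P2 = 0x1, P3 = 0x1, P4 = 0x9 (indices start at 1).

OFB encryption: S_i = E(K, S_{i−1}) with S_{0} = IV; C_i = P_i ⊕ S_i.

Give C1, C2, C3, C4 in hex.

C1: S = E(K, 0xA) = 0xD; 0x6 ⊕ 0xD = 0xB.
C2: S = E(K, 0xD) = 0x0; 0x1 ⊕ 0x0 = 0x1.
C3: S = E(K, 0x0) = 0x3; 0x1 ⊕ 0x3 = 0x2.
C4: S = E(K, 0x3) = 0x6; 0x9 ⊕ 0x6 = 0xF.

C1 = 0xB, C2 = 0x1, C3 = 0x2, C4 = 0xF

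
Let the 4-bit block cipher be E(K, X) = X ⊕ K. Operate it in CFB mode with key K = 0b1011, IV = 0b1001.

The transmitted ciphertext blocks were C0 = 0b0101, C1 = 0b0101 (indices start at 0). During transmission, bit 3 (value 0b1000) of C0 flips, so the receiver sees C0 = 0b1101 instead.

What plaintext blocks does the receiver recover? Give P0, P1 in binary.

P0 = 0b1111, P1 = 0b0011

CFB decryption: P_i = C_i ⊕ E(K, C_{i−1}), with C_{−1} = IV.
Only C0 changed, to 0b1101. In CFB, a change in C_i flips the same bit in P_i and garbles P_{i+1}. Decrypting the received ciphertext:
P0: E(K, 0b1001) = 0b0010; 0b1101 ⊕ 0b0010 = 0b1111.
P1: E(K, 0b1101) = 0b0110; 0b0101 ⊕ 0b0110 = 0b0011.
Blocks that differ from the original plaintext: P0, P1.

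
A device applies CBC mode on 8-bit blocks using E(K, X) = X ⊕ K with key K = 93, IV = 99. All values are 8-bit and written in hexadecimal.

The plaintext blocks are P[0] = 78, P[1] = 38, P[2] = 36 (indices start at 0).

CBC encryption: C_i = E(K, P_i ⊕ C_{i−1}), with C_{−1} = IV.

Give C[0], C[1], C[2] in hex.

C[0] = 72, C[1] = D9, C[2] = 7C

C[0]: P[0] ⊕ 99 = E1; E(K, E1) = 72.
C[1]: P[1] ⊕ 72 = 4A; E(K, 4A) = D9.
C[2]: P[2] ⊕ D9 = EF; E(K, EF) = 7C.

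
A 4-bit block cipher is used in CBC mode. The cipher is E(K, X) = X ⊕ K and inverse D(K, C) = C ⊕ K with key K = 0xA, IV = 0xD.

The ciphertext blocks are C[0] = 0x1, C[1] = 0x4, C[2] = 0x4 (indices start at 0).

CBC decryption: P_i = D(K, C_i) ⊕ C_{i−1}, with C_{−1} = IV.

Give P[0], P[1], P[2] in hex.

P[0] = 0x6, P[1] = 0xF, P[2] = 0xA

P[0]: D(K, 0x1) = 0xB; 0xB ⊕ 0xD = 0x6.
P[1]: D(K, 0x4) = 0xE; 0xE ⊕ 0x1 = 0xF.
P[2]: D(K, 0x4) = 0xE; 0xE ⊕ 0x4 = 0xA.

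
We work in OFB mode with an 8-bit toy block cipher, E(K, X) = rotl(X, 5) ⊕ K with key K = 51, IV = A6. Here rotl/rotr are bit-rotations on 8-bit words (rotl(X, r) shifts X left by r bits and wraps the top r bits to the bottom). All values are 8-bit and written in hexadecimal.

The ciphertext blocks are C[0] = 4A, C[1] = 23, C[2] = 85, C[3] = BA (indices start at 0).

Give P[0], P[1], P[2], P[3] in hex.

P[0] = CF, P[1] = C2, P[2] = E8, P[3] = 46

OFB decryption: S_i = E(K, S_{i−1}) with S_{−1} = IV; P_i = C_i ⊕ S_i.
P[0]: S = E(K, A6) = 85; 4A ⊕ 85 = CF.
P[1]: S = E(K, 85) = E1; 23 ⊕ E1 = C2.
P[2]: S = E(K, E1) = 6D; 85 ⊕ 6D = E8.
P[3]: S = E(K, 6D) = FC; BA ⊕ FC = 46.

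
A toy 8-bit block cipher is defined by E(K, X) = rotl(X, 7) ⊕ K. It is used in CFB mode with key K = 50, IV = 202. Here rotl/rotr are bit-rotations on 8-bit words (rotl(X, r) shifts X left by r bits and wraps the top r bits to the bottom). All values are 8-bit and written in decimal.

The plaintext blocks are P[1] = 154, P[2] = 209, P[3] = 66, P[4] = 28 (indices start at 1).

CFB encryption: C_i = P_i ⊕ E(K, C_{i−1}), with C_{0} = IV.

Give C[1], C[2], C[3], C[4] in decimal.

C[1]: E(K, 202) = 87; 154 ⊕ 87 = 205.
C[2]: E(K, 205) = 212; 209 ⊕ 212 = 5.
C[3]: E(K, 5) = 176; 66 ⊕ 176 = 242.
C[4]: E(K, 242) = 75; 28 ⊕ 75 = 87.

C[1] = 205, C[2] = 5, C[3] = 242, C[4] = 87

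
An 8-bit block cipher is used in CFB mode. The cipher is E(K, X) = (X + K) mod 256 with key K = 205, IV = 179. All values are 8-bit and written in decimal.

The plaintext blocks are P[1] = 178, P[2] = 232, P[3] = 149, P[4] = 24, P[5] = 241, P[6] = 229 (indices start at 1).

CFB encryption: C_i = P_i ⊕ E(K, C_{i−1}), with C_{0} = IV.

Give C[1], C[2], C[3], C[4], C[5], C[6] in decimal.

C[1]: E(K, 179) = 128; 178 ⊕ 128 = 50.
C[2]: E(K, 50) = 255; 232 ⊕ 255 = 23.
C[3]: E(K, 23) = 228; 149 ⊕ 228 = 113.
C[4]: E(K, 113) = 62; 24 ⊕ 62 = 38.
C[5]: E(K, 38) = 243; 241 ⊕ 243 = 2.
C[6]: E(K, 2) = 207; 229 ⊕ 207 = 42.

C[1] = 50, C[2] = 23, C[3] = 113, C[4] = 38, C[5] = 2, C[6] = 42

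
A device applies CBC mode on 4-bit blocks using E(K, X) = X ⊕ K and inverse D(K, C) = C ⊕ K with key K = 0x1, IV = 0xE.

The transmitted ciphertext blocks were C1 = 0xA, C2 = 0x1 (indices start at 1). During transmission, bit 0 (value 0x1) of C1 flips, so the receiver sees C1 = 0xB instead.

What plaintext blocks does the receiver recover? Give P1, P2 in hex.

CBC decryption: P_i = D(K, C_i) ⊕ C_{i−1}, with C_{0} = IV.
Only C1 changed, to 0xB. In CBC, a change in C_i garbles P_i and flips the same bit in P_{i+1}. Decrypting the received ciphertext:
P1: D(K, 0xB) = 0xA; 0xA ⊕ 0xE = 0x4.
P2: D(K, 0x1) = 0x0; 0x0 ⊕ 0xB = 0xB.
Blocks that differ from the original plaintext: P1, P2.

P1 = 0x4, P2 = 0xB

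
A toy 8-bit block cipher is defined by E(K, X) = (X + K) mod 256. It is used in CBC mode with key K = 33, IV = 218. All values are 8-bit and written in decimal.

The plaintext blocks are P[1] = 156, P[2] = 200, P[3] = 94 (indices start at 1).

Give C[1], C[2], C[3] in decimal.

CBC encryption: C_i = E(K, P_i ⊕ C_{i−1}), with C_{0} = IV.
C[1]: P[1] ⊕ 218 = 70; E(K, 70) = 103.
C[2]: P[2] ⊕ 103 = 175; E(K, 175) = 208.
C[3]: P[3] ⊕ 208 = 142; E(K, 142) = 175.

C[1] = 103, C[2] = 208, C[3] = 175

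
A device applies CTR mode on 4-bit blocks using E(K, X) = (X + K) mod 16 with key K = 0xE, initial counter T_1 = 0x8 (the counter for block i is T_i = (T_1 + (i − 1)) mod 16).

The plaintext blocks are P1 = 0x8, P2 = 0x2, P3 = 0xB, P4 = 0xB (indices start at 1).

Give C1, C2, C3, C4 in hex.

CTR encryption: S_i = E(K, T_i) where T_i is the counter for block i; C_i = P_i ⊕ S_i.
C1: T = 0x8, S = E(K, T) = 0x6; 0x8 ⊕ 0x6 = 0xE.
C2: T = 0x9, S = E(K, T) = 0x7; 0x2 ⊕ 0x7 = 0x5.
C3: T = 0xA, S = E(K, T) = 0x8; 0xB ⊕ 0x8 = 0x3.
C4: T = 0xB, S = E(K, T) = 0x9; 0xB ⊕ 0x9 = 0x2.

C1 = 0xE, C2 = 0x5, C3 = 0x3, C4 = 0x2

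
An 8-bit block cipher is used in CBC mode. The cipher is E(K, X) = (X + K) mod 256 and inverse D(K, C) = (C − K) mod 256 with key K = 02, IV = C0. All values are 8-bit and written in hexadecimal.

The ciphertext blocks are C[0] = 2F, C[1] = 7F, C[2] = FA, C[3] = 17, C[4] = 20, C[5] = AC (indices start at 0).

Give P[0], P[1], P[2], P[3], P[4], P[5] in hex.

CBC decryption: P_i = D(K, C_i) ⊕ C_{i−1}, with C_{−1} = IV.
P[0]: D(K, 2F) = 2D; 2D ⊕ C0 = ED.
P[1]: D(K, 7F) = 7D; 7D ⊕ 2F = 52.
P[2]: D(K, FA) = F8; F8 ⊕ 7F = 87.
P[3]: D(K, 17) = 15; 15 ⊕ FA = EF.
P[4]: D(K, 20) = 1E; 1E ⊕ 17 = 09.
P[5]: D(K, AC) = AA; AA ⊕ 20 = 8A.

P[0] = ED, P[1] = 52, P[2] = 87, P[3] = EF, P[4] = 09, P[5] = 8A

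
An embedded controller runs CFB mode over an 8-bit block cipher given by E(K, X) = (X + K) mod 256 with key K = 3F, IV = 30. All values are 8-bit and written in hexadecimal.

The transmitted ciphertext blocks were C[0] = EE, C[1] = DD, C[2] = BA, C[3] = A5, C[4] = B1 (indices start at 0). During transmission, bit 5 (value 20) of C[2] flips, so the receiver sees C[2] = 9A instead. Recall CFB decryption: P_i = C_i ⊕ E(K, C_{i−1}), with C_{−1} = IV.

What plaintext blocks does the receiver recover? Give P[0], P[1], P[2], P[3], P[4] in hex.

P[0] = 81, P[1] = F0, P[2] = 86, P[3] = 7C, P[4] = 55

Only C[2] changed, to 9A. In CFB, a change in C_i flips the same bit in P_i and garbles P_{i+1}. Decrypting the received ciphertext:
P[0]: E(K, 30) = 6F; EE ⊕ 6F = 81.
P[1]: E(K, EE) = 2D; DD ⊕ 2D = F0.
P[2]: E(K, DD) = 1C; 9A ⊕ 1C = 86.
P[3]: E(K, 9A) = D9; A5 ⊕ D9 = 7C.
P[4]: E(K, A5) = E4; B1 ⊕ E4 = 55.
Blocks that differ from the original plaintext: P[2], P[3].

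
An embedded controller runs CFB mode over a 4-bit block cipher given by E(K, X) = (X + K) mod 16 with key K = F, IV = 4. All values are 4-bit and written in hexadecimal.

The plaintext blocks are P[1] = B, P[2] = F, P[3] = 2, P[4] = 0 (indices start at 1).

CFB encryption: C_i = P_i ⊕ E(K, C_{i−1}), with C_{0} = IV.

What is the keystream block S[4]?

4

C[1]: E(K, 4) = 3; B ⊕ 3 = 8.
C[2]: E(K, 8) = 7; F ⊕ 7 = 8.
C[3]: E(K, 8) = 7; 2 ⊕ 7 = 5.
C[4]: E(K, 5) = 4; 0 ⊕ 4 = 4.
So S[4] = 4.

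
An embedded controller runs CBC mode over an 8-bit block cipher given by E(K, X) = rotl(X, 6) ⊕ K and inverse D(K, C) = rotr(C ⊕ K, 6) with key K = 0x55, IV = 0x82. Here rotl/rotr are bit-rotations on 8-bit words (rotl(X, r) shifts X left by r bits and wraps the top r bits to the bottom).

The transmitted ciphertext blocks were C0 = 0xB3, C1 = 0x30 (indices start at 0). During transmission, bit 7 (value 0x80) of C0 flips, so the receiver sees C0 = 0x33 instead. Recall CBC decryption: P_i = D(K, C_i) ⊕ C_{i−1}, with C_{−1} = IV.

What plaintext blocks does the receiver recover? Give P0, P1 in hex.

Only C0 changed, to 0x33. In CBC, a change in C_i garbles P_i and flips the same bit in P_{i+1}. Decrypting the received ciphertext:
P0: D(K, 0x33) = 0x99; 0x99 ⊕ 0x82 = 0x1B.
P1: D(K, 0x30) = 0x95; 0x95 ⊕ 0x33 = 0xA6.
Blocks that differ from the original plaintext: P0, P1.

P0 = 0x1B, P1 = 0xA6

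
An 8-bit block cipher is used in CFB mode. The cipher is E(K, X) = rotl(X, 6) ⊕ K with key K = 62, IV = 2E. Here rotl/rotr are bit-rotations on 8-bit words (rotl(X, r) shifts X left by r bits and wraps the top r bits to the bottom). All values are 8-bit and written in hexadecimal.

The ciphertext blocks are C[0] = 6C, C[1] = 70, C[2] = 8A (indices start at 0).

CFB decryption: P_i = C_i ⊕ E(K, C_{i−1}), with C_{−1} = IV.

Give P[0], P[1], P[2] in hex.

P[0] = 85, P[1] = 09, P[2] = F4

P[0]: E(K, 2E) = E9; 6C ⊕ E9 = 85.
P[1]: E(K, 6C) = 79; 70 ⊕ 79 = 09.
P[2]: E(K, 70) = 7E; 8A ⊕ 7E = F4.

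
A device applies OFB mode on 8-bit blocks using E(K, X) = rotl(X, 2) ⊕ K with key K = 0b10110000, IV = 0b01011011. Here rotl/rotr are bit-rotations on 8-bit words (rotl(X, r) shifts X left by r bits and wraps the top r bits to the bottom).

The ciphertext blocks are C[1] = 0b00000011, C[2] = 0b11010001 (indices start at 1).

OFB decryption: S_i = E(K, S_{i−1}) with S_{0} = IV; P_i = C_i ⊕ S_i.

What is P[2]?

P[1]: S = E(K, 0b01011011) = 0b11011101; 0b00000011 ⊕ 0b11011101 = 0b11011110.
P[2]: S = E(K, 0b11011101) = 0b11000111; 0b11010001 ⊕ 0b11000111 = 0b00010110.

P[2] = 0b00010110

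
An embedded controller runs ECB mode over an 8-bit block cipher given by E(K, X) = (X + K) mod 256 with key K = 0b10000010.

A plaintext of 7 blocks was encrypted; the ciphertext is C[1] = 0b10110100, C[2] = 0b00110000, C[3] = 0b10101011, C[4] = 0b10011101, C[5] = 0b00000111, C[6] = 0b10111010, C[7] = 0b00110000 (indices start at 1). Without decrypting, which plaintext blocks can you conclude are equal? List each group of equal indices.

P[2] = P[7]

ECB encrypts each block independently with the same key, so equal ciphertext blocks imply equal plaintext blocks.
C[2] = C[7] = 0b00110000, so P[2] = P[7].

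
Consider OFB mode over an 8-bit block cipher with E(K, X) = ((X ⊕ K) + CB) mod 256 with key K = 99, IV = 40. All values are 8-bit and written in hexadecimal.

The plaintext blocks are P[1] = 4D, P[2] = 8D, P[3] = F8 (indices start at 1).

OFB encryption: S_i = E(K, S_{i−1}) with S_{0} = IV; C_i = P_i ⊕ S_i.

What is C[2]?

C[1]: S = E(K, 40) = A4; 4D ⊕ A4 = E9.
C[2]: S = E(K, A4) = 08; 8D ⊕ 08 = 85.

C[2] = 85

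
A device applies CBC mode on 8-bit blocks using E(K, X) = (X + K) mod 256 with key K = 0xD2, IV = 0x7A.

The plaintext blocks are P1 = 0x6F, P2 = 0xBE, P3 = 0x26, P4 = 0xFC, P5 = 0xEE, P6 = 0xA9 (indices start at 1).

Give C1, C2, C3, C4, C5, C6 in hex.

C1 = 0xE7, C2 = 0x2B, C3 = 0xDF, C4 = 0xF5, C5 = 0xED, C6 = 0x16

CBC encryption: C_i = E(K, P_i ⊕ C_{i−1}), with C_{0} = IV.
C1: P1 ⊕ 0x7A = 0x15; E(K, 0x15) = 0xE7.
C2: P2 ⊕ 0xE7 = 0x59; E(K, 0x59) = 0x2B.
C3: P3 ⊕ 0x2B = 0x0D; E(K, 0x0D) = 0xDF.
C4: P4 ⊕ 0xDF = 0x23; E(K, 0x23) = 0xF5.
C5: P5 ⊕ 0xF5 = 0x1B; E(K, 0x1B) = 0xED.
C6: P6 ⊕ 0xED = 0x44; E(K, 0x44) = 0x16.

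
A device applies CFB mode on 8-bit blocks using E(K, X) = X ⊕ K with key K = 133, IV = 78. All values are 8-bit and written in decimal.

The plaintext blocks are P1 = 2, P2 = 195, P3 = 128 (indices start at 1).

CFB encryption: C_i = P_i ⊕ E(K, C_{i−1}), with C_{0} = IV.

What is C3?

C3 = 138

C1: E(K, 78) = 203; 2 ⊕ 203 = 201.
C2: E(K, 201) = 76; 195 ⊕ 76 = 143.
C3: E(K, 143) = 10; 128 ⊕ 10 = 138.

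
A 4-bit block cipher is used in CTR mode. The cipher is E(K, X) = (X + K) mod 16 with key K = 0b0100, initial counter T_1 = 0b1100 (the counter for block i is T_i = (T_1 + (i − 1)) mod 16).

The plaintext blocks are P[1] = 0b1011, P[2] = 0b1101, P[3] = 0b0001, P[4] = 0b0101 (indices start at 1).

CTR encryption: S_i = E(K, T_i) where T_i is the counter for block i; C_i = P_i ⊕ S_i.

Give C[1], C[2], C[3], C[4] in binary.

C[1] = 0b1011, C[2] = 0b1100, C[3] = 0b0011, C[4] = 0b0110

C[1]: T = 0b1100, S = E(K, T) = 0b0000; 0b1011 ⊕ 0b0000 = 0b1011.
C[2]: T = 0b1101, S = E(K, T) = 0b0001; 0b1101 ⊕ 0b0001 = 0b1100.
C[3]: T = 0b1110, S = E(K, T) = 0b0010; 0b0001 ⊕ 0b0010 = 0b0011.
C[4]: T = 0b1111, S = E(K, T) = 0b0011; 0b0101 ⊕ 0b0011 = 0b0110.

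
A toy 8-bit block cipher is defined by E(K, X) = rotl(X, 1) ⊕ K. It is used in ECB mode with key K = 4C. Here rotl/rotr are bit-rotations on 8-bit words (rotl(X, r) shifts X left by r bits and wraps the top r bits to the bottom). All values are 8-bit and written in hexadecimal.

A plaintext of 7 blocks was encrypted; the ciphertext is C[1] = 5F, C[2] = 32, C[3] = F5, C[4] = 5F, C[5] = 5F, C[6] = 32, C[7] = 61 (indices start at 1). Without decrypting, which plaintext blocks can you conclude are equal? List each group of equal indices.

ECB encrypts each block independently with the same key, so equal ciphertext blocks imply equal plaintext blocks.
C[1] = C[4] = C[5] = 5F, so P[1] = P[4] = P[5].
C[2] = C[6] = 32, so P[2] = P[6].

P[1] = P[4] = P[5]; P[2] = P[6]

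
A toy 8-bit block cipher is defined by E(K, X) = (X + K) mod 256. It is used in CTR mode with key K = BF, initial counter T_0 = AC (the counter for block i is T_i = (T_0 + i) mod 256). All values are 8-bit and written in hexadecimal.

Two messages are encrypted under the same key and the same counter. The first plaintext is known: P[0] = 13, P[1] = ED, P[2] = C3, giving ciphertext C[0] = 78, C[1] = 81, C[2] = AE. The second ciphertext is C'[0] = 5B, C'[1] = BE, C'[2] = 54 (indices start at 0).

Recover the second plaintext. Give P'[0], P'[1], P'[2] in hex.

In CTR with a reused counter, both messages share the same keystream S_i, so C_i ⊕ C'_i = P_i ⊕ P'_i and thus P'_i = P_i ⊕ C_i ⊕ C'_i.
P'[0]: 13 ⊕ 78 ⊕ 5B = 30.
P'[1]: ED ⊕ 81 ⊕ BE = D2.
P'[2]: C3 ⊕ AE ⊕ 54 = 39.

P'[0] = 30, P'[1] = D2, P'[2] = 39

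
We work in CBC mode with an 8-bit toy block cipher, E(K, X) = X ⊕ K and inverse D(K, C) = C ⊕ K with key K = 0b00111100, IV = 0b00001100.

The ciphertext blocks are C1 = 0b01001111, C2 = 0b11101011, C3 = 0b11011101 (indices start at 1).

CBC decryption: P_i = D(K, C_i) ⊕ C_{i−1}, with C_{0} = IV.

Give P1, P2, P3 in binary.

P1 = 0b01111111, P2 = 0b10011000, P3 = 0b00001010

P1: D(K, 0b01001111) = 0b01110011; 0b01110011 ⊕ 0b00001100 = 0b01111111.
P2: D(K, 0b11101011) = 0b11010111; 0b11010111 ⊕ 0b01001111 = 0b10011000.
P3: D(K, 0b11011101) = 0b11100001; 0b11100001 ⊕ 0b11101011 = 0b00001010.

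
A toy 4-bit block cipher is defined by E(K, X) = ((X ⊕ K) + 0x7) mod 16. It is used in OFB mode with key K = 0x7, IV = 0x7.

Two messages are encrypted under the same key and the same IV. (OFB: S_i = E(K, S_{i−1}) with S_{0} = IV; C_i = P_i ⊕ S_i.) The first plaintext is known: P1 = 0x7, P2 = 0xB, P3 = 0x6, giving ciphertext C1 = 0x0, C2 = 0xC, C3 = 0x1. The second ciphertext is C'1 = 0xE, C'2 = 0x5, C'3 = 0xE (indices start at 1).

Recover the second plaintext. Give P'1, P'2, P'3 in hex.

P'1 = 0x9, P'2 = 0x2, P'3 = 0x9

In OFB with a reused IV, both messages share the same keystream S_i, so C_i ⊕ C'_i = P_i ⊕ P'_i and thus P'_i = P_i ⊕ C_i ⊕ C'_i.
P'1: 0x7 ⊕ 0x0 ⊕ 0xE = 0x9.
P'2: 0xB ⊕ 0xC ⊕ 0x5 = 0x2.
P'3: 0x6 ⊕ 0x1 ⊕ 0xE = 0x9.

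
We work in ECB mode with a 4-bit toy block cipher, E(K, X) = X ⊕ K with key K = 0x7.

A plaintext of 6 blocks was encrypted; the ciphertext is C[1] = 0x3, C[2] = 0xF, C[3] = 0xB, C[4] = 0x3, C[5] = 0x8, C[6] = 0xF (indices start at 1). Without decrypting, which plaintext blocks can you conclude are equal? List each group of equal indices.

ECB encrypts each block independently with the same key, so equal ciphertext blocks imply equal plaintext blocks.
C[1] = C[4] = 0x3, so P[1] = P[4].
C[2] = C[6] = 0xF, so P[2] = P[6].

P[1] = P[4]; P[2] = P[6]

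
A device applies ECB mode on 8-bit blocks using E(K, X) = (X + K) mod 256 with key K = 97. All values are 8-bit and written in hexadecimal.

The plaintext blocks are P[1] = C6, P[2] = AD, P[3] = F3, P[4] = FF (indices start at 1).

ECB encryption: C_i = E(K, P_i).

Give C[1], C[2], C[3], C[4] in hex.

C[1] = 5D, C[2] = 44, C[3] = 8A, C[4] = 96

C[1]: E(K, C6) = 5D.
C[2]: E(K, AD) = 44.
C[3]: E(K, F3) = 8A.
C[4]: E(K, FF) = 96.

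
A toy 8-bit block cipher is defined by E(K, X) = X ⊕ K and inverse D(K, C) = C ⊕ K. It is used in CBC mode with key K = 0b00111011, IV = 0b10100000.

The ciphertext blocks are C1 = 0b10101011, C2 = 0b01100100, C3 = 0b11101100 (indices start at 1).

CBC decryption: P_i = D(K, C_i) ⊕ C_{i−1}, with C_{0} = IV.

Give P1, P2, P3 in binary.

P1: D(K, 0b10101011) = 0b10010000; 0b10010000 ⊕ 0b10100000 = 0b00110000.
P2: D(K, 0b01100100) = 0b01011111; 0b01011111 ⊕ 0b10101011 = 0b11110100.
P3: D(K, 0b11101100) = 0b11010111; 0b11010111 ⊕ 0b01100100 = 0b10110011.

P1 = 0b00110000, P2 = 0b11110100, P3 = 0b10110011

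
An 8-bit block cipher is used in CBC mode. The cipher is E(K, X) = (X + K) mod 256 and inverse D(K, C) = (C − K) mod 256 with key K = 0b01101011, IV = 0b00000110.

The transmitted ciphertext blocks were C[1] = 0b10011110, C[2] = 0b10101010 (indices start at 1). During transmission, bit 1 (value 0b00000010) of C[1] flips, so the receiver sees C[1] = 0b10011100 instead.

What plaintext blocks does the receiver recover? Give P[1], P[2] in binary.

CBC decryption: P_i = D(K, C_i) ⊕ C_{i−1}, with C_{0} = IV.
Only C[1] changed, to 0b10011100. In CBC, a change in C_i garbles P_i and flips the same bit in P_{i+1}. Decrypting the received ciphertext:
P[1]: D(K, 0b10011100) = 0b00110001; 0b00110001 ⊕ 0b00000110 = 0b00110111.
P[2]: D(K, 0b10101010) = 0b00111111; 0b00111111 ⊕ 0b10011100 = 0b10100011.
Blocks that differ from the original plaintext: P[1], P[2].

P[1] = 0b00110111, P[2] = 0b10100011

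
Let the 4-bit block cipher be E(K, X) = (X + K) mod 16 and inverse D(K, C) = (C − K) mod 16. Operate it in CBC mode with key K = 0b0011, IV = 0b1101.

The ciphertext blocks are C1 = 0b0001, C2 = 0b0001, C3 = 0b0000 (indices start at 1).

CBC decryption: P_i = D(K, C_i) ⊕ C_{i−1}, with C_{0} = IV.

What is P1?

P1 = 0b0011

P1: D(K, 0b0001) = 0b1110; 0b1110 ⊕ 0b1101 = 0b0011.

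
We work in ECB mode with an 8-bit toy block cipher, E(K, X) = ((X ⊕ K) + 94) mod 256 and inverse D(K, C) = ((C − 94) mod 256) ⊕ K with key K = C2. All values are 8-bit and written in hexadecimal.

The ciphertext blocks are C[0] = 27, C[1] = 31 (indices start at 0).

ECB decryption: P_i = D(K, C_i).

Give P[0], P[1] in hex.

P[0]: D(K, 27) = 51.
P[1]: D(K, 31) = 5F.

P[0] = 51, P[1] = 5F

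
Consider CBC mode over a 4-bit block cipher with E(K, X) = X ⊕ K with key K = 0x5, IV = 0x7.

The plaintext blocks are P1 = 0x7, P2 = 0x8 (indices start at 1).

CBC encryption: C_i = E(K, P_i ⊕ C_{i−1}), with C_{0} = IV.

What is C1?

C1 = 0x5

C1: P1 ⊕ 0x7 = 0x0; E(K, 0x0) = 0x5.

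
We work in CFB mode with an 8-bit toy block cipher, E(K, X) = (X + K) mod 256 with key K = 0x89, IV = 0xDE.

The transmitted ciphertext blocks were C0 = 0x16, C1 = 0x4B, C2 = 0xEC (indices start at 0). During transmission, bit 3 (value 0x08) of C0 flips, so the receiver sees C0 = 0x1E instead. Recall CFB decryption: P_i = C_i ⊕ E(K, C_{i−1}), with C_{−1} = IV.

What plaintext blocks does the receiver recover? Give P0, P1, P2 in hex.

P0 = 0x79, P1 = 0xEC, P2 = 0x38

Only C0 changed, to 0x1E. In CFB, a change in C_i flips the same bit in P_i and garbles P_{i+1}. Decrypting the received ciphertext:
P0: E(K, 0xDE) = 0x67; 0x1E ⊕ 0x67 = 0x79.
P1: E(K, 0x1E) = 0xA7; 0x4B ⊕ 0xA7 = 0xEC.
P2: E(K, 0x4B) = 0xD4; 0xEC ⊕ 0xD4 = 0x38.
Blocks that differ from the original plaintext: P0, P1.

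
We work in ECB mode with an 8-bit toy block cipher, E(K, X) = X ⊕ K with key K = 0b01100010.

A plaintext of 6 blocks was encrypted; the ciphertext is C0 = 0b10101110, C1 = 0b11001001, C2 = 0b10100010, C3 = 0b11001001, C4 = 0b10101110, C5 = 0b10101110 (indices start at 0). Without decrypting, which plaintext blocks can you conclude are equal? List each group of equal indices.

P0 = P4 = P5; P1 = P3

ECB encrypts each block independently with the same key, so equal ciphertext blocks imply equal plaintext blocks.
C0 = C4 = C5 = 0b10101110, so P0 = P4 = P5.
C1 = C3 = 0b11001001, so P1 = P3.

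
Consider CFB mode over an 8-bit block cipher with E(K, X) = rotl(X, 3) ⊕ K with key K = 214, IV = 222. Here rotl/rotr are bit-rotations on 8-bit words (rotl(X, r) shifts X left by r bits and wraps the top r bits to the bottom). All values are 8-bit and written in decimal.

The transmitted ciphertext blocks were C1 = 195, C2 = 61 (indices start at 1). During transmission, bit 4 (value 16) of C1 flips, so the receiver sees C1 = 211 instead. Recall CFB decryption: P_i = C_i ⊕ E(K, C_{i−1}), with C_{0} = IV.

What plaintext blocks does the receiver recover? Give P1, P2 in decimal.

P1 = 243, P2 = 117

Only C1 changed, to 211. In CFB, a change in C_i flips the same bit in P_i and garbles P_{i+1}. Decrypting the received ciphertext:
P1: E(K, 222) = 32; 211 ⊕ 32 = 243.
P2: E(K, 211) = 72; 61 ⊕ 72 = 117.
Blocks that differ from the original plaintext: P1, P2.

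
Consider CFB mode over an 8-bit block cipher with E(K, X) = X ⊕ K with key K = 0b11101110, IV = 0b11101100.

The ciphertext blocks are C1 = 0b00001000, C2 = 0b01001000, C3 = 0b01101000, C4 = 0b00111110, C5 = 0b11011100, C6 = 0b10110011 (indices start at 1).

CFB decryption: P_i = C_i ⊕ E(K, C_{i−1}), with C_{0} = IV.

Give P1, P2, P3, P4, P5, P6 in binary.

P1: E(K, 0b11101100) = 0b00000010; 0b00001000 ⊕ 0b00000010 = 0b00001010.
P2: E(K, 0b00001000) = 0b11100110; 0b01001000 ⊕ 0b11100110 = 0b10101110.
P3: E(K, 0b01001000) = 0b10100110; 0b01101000 ⊕ 0b10100110 = 0b11001110.
P4: E(K, 0b01101000) = 0b10000110; 0b00111110 ⊕ 0b10000110 = 0b10111000.
P5: E(K, 0b00111110) = 0b11010000; 0b11011100 ⊕ 0b11010000 = 0b00001100.
P6: E(K, 0b11011100) = 0b00110010; 0b10110011 ⊕ 0b00110010 = 0b10000001.

P1 = 0b00001010, P2 = 0b10101110, P3 = 0b11001110, P4 = 0b10111000, P5 = 0b00001100, P6 = 0b10000001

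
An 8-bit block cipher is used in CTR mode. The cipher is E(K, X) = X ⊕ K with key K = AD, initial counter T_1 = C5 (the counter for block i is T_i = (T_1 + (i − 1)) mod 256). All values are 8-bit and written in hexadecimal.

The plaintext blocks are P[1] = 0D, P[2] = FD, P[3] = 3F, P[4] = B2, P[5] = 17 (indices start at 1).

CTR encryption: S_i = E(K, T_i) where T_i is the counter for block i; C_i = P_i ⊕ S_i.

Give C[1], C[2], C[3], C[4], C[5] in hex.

C[1] = 65, C[2] = 96, C[3] = 55, C[4] = D7, C[5] = 73

C[1]: T = C5, S = E(K, T) = 68; 0D ⊕ 68 = 65.
C[2]: T = C6, S = E(K, T) = 6B; FD ⊕ 6B = 96.
C[3]: T = C7, S = E(K, T) = 6A; 3F ⊕ 6A = 55.
C[4]: T = C8, S = E(K, T) = 65; B2 ⊕ 65 = D7.
C[5]: T = C9, S = E(K, T) = 64; 17 ⊕ 64 = 73.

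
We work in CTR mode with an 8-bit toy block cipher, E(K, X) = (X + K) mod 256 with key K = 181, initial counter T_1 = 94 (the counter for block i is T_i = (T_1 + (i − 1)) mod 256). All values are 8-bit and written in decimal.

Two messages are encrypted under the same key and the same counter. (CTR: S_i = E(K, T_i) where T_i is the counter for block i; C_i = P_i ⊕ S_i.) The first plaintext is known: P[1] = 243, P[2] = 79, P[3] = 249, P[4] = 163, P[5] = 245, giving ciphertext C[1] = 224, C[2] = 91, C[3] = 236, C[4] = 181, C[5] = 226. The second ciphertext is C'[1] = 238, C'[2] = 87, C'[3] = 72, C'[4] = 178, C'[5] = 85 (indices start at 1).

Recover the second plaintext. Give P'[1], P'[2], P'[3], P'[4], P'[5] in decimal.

P'[1] = 253, P'[2] = 67, P'[3] = 93, P'[4] = 164, P'[5] = 66

In CTR with a reused counter, both messages share the same keystream S_i, so C_i ⊕ C'_i = P_i ⊕ P'_i and thus P'_i = P_i ⊕ C_i ⊕ C'_i.
P'[1]: 243 ⊕ 224 ⊕ 238 = 253.
P'[2]: 79 ⊕ 91 ⊕ 87 = 67.
P'[3]: 249 ⊕ 236 ⊕ 72 = 93.
P'[4]: 163 ⊕ 181 ⊕ 178 = 164.
P'[5]: 245 ⊕ 226 ⊕ 85 = 66.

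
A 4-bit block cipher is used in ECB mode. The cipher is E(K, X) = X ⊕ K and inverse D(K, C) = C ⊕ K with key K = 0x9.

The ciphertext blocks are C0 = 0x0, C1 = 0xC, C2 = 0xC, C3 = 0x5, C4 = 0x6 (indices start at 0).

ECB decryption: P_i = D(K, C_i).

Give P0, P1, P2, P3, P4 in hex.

P0 = 0x9, P1 = 0x5, P2 = 0x5, P3 = 0xC, P4 = 0xF

P0: D(K, 0x0) = 0x9.
P1: D(K, 0xC) = 0x5.
P2: D(K, 0xC) = 0x5.
P3: D(K, 0x5) = 0xC.
P4: D(K, 0x6) = 0xF.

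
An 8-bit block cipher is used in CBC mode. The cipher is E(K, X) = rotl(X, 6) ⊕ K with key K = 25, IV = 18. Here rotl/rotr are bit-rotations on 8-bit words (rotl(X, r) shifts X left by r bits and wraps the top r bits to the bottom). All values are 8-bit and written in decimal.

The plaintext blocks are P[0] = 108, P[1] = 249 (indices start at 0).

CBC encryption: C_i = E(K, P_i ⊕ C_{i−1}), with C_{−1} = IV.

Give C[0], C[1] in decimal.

C[0] = 134, C[1] = 198

C[0]: P[0] ⊕ 18 = 126; E(K, 126) = 134.
C[1]: P[1] ⊕ 134 = 127; E(K, 127) = 198.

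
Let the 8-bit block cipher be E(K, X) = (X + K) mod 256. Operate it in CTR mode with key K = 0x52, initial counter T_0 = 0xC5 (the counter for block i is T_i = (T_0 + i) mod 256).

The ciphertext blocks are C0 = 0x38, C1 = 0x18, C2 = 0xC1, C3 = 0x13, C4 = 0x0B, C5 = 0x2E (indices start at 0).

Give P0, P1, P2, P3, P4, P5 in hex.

P0 = 0x2F, P1 = 0x00, P2 = 0xD8, P3 = 0x09, P4 = 0x10, P5 = 0x32

CTR decryption: S_i = E(K, T_i) where T_i is the counter for block i; P_i = C_i ⊕ S_i.
P0: T = 0xC5, S = E(K, T) = 0x17; 0x38 ⊕ 0x17 = 0x2F.
P1: T = 0xC6, S = E(K, T) = 0x18; 0x18 ⊕ 0x18 = 0x00.
P2: T = 0xC7, S = E(K, T) = 0x19; 0xC1 ⊕ 0x19 = 0xD8.
P3: T = 0xC8, S = E(K, T) = 0x1A; 0x13 ⊕ 0x1A = 0x09.
P4: T = 0xC9, S = E(K, T) = 0x1B; 0x0B ⊕ 0x1B = 0x10.
P5: T = 0xCA, S = E(K, T) = 0x1C; 0x2E ⊕ 0x1C = 0x32.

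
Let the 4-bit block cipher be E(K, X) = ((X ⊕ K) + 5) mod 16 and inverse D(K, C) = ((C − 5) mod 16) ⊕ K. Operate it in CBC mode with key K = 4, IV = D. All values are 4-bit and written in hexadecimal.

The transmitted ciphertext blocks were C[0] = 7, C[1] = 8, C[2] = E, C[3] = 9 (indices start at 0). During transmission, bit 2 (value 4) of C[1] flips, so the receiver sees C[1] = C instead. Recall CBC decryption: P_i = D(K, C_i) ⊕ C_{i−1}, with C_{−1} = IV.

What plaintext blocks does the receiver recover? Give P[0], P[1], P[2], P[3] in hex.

Only C[1] changed, to C. In CBC, a change in C_i garbles P_i and flips the same bit in P_{i+1}. Decrypting the received ciphertext:
P[0]: D(K, 7) = 6; 6 ⊕ D = B.
P[1]: D(K, C) = 3; 3 ⊕ 7 = 4.
P[2]: D(K, E) = D; D ⊕ C = 1.
P[3]: D(K, 9) = 0; 0 ⊕ E = E.
Blocks that differ from the original plaintext: P[1], P[2].

P[0] = B, P[1] = 4, P[2] = 1, P[3] = E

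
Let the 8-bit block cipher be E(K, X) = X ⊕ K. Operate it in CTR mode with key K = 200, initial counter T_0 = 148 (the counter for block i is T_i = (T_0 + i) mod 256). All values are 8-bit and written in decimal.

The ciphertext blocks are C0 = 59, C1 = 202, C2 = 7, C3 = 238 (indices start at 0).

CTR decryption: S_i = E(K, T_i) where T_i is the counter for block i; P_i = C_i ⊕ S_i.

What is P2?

P2 = 89

P2: T = 150, S = E(K, T) = 94; 7 ⊕ 94 = 89.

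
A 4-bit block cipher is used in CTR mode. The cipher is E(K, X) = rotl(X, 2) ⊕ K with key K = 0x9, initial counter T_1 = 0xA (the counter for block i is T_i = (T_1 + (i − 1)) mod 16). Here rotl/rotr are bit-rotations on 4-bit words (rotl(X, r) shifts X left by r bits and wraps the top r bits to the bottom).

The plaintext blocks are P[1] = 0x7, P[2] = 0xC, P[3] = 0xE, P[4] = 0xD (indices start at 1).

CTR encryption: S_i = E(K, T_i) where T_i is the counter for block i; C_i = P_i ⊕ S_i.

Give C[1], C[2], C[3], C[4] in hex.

C[1] = 0x4, C[2] = 0xB, C[3] = 0x4, C[4] = 0x3

C[1]: T = 0xA, S = E(K, T) = 0x3; 0x7 ⊕ 0x3 = 0x4.
C[2]: T = 0xB, S = E(K, T) = 0x7; 0xC ⊕ 0x7 = 0xB.
C[3]: T = 0xC, S = E(K, T) = 0xA; 0xE ⊕ 0xA = 0x4.
C[4]: T = 0xD, S = E(K, T) = 0xE; 0xD ⊕ 0xE = 0x3.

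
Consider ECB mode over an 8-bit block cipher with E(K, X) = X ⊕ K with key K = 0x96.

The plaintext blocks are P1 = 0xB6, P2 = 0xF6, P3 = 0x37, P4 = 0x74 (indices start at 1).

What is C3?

ECB encryption: C_i = E(K, P_i).
C3: E(K, 0x37) = 0xA1.

C3 = 0xA1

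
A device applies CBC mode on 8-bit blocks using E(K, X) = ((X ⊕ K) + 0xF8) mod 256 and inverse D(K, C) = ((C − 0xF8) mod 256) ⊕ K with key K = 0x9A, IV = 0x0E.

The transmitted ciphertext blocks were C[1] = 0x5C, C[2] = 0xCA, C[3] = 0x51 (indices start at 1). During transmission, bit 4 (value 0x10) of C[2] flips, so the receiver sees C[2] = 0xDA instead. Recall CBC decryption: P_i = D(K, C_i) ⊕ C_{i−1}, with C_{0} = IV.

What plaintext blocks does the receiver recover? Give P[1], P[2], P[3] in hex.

Only C[2] changed, to 0xDA. In CBC, a change in C_i garbles P_i and flips the same bit in P_{i+1}. Decrypting the received ciphertext:
P[1]: D(K, 0x5C) = 0xFE; 0xFE ⊕ 0x0E = 0xF0.
P[2]: D(K, 0xDA) = 0x78; 0x78 ⊕ 0x5C = 0x24.
P[3]: D(K, 0x51) = 0xC3; 0xC3 ⊕ 0xDA = 0x19.
Blocks that differ from the original plaintext: P[2], P[3].

P[1] = 0xF0, P[2] = 0x24, P[3] = 0x19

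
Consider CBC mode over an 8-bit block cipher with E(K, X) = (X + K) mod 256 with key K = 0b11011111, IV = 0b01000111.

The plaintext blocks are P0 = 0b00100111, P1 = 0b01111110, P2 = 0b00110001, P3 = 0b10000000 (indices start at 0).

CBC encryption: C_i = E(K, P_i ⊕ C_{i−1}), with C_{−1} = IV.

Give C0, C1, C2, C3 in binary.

C0 = 0b00111111, C1 = 0b00100000, C2 = 0b11110000, C3 = 0b01001111

C0: P0 ⊕ 0b01000111 = 0b01100000; E(K, 0b01100000) = 0b00111111.
C1: P1 ⊕ 0b00111111 = 0b01000001; E(K, 0b01000001) = 0b00100000.
C2: P2 ⊕ 0b00100000 = 0b00010001; E(K, 0b00010001) = 0b11110000.
C3: P3 ⊕ 0b11110000 = 0b01110000; E(K, 0b01110000) = 0b01001111.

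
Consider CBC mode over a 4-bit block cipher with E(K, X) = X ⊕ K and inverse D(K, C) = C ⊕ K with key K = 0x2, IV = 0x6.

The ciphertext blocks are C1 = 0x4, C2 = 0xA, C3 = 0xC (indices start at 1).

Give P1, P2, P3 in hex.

CBC decryption: P_i = D(K, C_i) ⊕ C_{i−1}, with C_{0} = IV.
P1: D(K, 0x4) = 0x6; 0x6 ⊕ 0x6 = 0x0.
P2: D(K, 0xA) = 0x8; 0x8 ⊕ 0x4 = 0xC.
P3: D(K, 0xC) = 0xE; 0xE ⊕ 0xA = 0x4.

P1 = 0x0, P2 = 0xC, P3 = 0x4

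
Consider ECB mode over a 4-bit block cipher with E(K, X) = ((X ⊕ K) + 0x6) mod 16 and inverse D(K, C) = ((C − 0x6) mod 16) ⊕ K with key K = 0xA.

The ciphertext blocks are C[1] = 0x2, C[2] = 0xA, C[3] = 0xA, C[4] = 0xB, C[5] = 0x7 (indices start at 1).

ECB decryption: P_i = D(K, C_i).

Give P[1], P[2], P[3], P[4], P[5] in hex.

P[1]: D(K, 0x2) = 0x6.
P[2]: D(K, 0xA) = 0xE.
P[3]: D(K, 0xA) = 0xE.
P[4]: D(K, 0xB) = 0xF.
P[5]: D(K, 0x7) = 0xB.

P[1] = 0x6, P[2] = 0xE, P[3] = 0xE, P[4] = 0xF, P[5] = 0xB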